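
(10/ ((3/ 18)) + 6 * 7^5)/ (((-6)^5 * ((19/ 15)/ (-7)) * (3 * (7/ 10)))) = 420425/ 12312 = 34.15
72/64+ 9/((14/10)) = 7.55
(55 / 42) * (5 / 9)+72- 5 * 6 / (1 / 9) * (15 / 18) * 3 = -602.27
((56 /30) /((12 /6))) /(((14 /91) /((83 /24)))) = 7553 /360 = 20.98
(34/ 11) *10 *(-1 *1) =-340/ 11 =-30.91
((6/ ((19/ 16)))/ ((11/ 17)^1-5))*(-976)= 796416/ 703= 1132.88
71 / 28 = 2.54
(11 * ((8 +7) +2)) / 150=187 / 150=1.25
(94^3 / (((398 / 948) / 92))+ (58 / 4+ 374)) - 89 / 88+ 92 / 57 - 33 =181680412529141 / 998184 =182010944.40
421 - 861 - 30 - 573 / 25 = -12323 / 25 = -492.92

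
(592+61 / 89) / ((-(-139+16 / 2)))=52749 / 11659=4.52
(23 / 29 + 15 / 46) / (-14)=-1493 / 18676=-0.08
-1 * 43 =-43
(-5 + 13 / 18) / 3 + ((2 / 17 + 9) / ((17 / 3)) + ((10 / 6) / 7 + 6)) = 701461 / 109242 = 6.42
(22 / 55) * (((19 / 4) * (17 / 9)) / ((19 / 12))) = 2.27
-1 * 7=-7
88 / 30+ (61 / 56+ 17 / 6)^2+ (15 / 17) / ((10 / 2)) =44374429 / 2399040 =18.50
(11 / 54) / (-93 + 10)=-0.00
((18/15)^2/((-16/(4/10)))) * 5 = -0.18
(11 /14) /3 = 0.26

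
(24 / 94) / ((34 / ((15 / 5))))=18 / 799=0.02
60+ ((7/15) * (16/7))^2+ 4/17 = 234752/3825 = 61.37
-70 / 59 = -1.19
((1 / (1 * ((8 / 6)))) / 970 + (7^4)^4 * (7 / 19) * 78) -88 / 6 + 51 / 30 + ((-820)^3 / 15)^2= 1530084561472877535709 / 663480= 2306150240358228.64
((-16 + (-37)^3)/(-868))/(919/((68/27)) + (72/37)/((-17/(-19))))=31870801/200411001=0.16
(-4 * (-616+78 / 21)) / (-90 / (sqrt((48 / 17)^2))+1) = -137152 / 1729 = -79.32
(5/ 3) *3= 5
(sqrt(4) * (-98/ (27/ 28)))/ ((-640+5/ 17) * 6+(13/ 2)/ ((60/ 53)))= 3731840/ 70364583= 0.05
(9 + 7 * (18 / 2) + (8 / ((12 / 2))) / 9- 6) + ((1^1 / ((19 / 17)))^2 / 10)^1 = 6455263 / 97470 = 66.23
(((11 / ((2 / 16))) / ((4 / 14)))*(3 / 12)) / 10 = 77 / 10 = 7.70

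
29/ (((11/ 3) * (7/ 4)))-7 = -191/ 77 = -2.48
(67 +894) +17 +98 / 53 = 51932 / 53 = 979.85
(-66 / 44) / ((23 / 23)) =-3 / 2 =-1.50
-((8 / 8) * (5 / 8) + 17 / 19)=-231 / 152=-1.52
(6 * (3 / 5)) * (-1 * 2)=-36 / 5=-7.20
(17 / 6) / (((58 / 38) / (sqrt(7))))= 323 * sqrt(7) / 174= 4.91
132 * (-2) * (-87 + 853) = -202224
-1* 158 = -158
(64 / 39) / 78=0.02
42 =42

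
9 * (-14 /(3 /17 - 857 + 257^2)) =-2142 /1108267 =-0.00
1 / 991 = 0.00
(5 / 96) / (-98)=-0.00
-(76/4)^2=-361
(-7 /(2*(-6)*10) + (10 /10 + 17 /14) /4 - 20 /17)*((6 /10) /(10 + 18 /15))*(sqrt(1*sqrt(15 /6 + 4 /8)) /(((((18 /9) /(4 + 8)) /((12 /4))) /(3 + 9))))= -108837*3^(1 /4) /16660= -8.60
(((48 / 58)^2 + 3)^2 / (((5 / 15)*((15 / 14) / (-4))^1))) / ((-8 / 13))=873945891 / 3536405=247.13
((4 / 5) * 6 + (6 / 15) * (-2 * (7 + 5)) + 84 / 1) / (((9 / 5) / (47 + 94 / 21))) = 47564 / 21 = 2264.95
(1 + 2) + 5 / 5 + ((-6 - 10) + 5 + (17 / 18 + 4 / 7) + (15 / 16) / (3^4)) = -16549 / 3024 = -5.47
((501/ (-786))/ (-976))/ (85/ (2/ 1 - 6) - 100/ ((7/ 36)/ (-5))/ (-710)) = -82999/ 3160919960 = -0.00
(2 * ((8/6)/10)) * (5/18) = 0.07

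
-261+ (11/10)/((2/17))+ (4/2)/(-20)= -1007/4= -251.75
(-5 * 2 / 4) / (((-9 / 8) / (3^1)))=20 / 3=6.67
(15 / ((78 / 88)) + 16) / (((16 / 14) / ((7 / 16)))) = 5243 / 416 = 12.60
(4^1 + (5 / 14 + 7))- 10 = 19 / 14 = 1.36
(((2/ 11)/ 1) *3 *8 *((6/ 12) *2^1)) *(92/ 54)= 736/ 99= 7.43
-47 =-47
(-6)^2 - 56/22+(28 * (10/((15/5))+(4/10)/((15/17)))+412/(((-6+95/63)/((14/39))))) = 323419288/3035175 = 106.56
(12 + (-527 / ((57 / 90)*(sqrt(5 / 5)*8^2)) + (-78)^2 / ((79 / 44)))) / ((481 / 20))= 813555285 / 5775848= 140.85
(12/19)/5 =12/95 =0.13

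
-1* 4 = -4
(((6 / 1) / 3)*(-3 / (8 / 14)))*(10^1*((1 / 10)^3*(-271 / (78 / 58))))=55013 / 2600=21.16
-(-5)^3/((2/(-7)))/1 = -875/2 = -437.50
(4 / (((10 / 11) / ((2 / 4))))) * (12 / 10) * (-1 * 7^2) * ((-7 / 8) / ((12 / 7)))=26411 / 400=66.03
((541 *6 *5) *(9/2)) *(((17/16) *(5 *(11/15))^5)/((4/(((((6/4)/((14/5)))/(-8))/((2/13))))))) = -481385465275/86016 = -5596464.21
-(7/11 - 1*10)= 103/11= 9.36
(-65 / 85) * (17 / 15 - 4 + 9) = -1196 / 255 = -4.69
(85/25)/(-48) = -17/240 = -0.07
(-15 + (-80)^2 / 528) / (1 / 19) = -1805 / 33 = -54.70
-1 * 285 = -285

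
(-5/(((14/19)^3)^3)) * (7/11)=-1613438488895/32467359232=-49.69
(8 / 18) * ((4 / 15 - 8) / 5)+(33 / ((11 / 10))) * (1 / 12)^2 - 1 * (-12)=62213 / 5400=11.52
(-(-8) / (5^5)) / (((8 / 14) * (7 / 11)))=22 / 3125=0.01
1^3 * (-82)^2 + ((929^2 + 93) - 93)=869765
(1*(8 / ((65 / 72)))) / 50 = 288 / 1625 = 0.18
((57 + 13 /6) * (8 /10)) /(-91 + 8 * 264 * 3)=142 /18735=0.01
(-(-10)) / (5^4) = 0.02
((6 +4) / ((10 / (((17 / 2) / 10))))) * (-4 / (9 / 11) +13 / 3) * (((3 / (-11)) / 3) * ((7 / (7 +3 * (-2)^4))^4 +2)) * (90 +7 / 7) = 3146194233 / 402627500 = 7.81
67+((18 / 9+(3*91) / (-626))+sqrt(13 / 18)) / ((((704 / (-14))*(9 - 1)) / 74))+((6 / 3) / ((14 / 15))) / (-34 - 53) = 1084740935 / 16265984 - 259*sqrt(26) / 8448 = 66.53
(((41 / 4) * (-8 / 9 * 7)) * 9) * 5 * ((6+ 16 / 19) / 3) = -373100 / 57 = -6545.61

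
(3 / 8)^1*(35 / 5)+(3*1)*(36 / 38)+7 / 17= 15191 / 2584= 5.88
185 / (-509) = -185 / 509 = -0.36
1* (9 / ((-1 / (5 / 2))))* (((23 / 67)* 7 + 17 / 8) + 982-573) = -9974295 / 1072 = -9304.38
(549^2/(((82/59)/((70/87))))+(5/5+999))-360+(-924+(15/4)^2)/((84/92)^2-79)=137771025738379/786642400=175138.06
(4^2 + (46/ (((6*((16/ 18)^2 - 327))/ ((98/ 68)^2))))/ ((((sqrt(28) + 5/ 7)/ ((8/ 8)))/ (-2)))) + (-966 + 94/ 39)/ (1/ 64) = -16488470857542331/ 267436642434 + 24353343*sqrt(7)/ 3428674903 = -61653.73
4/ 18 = 2/ 9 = 0.22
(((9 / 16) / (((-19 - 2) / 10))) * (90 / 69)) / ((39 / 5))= -375 / 8372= -0.04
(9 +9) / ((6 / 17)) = 51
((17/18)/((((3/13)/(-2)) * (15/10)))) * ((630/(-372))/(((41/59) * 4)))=456365/137268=3.32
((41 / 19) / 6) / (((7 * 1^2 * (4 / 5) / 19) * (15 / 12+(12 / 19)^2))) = 74005 / 100002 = 0.74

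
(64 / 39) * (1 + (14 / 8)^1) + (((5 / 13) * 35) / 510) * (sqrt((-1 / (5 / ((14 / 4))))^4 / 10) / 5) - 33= -1111 / 39 + 343 * sqrt(10) / 1326000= -28.49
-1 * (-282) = 282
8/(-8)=-1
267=267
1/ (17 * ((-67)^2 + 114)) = 1/ 78251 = 0.00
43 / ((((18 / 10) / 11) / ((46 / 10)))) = 10879 / 9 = 1208.78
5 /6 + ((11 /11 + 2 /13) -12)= -781 /78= -10.01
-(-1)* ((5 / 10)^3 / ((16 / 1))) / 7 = 1 / 896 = 0.00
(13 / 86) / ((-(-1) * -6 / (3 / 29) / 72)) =-234 / 1247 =-0.19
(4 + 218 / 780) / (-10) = -1669 / 3900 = -0.43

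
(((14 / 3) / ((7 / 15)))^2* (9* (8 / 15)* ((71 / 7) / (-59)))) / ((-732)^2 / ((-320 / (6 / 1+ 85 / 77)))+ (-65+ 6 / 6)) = 7497600 / 1086605537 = 0.01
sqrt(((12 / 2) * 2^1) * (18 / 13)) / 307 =6 * sqrt(78) / 3991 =0.01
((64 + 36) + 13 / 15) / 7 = 1513 / 105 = 14.41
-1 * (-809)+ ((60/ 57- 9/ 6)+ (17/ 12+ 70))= 200633/ 228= 879.97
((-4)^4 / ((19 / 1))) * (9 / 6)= 384 / 19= 20.21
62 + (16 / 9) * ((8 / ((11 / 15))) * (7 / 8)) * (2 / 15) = 6362 / 99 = 64.26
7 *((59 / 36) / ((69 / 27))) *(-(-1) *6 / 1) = 1239 / 46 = 26.93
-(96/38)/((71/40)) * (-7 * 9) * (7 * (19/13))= 846720/923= 917.36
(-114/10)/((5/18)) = -1026/25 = -41.04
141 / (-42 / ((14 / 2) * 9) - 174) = -423 / 524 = -0.81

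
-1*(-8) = 8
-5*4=-20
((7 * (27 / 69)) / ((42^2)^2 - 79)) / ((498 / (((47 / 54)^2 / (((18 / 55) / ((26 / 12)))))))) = 11056045 / 1247131015441056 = 0.00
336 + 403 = 739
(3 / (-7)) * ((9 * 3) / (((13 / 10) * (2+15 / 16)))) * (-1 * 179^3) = 74329993440 / 4277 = 17379002.44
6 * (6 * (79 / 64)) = 711 / 16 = 44.44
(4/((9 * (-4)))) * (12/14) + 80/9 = 554/63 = 8.79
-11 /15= -0.73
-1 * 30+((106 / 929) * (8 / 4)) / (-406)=-5657716 / 188587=-30.00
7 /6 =1.17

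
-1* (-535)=535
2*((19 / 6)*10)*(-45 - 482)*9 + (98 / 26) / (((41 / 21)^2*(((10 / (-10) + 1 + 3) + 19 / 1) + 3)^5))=-64105690136697141 / 213408203125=-300390.00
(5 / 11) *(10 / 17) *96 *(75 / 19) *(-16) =-5760000 / 3553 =-1621.17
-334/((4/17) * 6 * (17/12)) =-167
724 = 724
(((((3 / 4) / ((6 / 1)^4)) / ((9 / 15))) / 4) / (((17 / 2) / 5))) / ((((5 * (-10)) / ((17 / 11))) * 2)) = -1 / 456192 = -0.00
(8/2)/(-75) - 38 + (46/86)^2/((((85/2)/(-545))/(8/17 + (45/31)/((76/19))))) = -102152388503/2484778650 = -41.11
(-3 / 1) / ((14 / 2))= -3 / 7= -0.43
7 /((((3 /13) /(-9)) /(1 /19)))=-273 /19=-14.37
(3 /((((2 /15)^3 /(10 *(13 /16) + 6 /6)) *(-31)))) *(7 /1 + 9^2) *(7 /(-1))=56912625 /248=229486.39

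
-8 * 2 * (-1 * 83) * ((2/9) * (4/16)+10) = 120184/9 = 13353.78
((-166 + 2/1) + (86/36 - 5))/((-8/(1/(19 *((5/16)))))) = 2999/855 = 3.51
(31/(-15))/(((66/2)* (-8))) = 31/3960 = 0.01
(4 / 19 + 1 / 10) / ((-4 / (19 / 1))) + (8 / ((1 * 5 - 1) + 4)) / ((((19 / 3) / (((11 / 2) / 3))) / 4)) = -241 / 760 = -0.32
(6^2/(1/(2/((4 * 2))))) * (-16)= -144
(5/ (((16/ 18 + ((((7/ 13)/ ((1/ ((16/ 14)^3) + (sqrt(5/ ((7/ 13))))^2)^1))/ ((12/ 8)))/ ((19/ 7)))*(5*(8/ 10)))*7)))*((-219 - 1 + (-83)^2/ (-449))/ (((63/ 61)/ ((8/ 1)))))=-1382.26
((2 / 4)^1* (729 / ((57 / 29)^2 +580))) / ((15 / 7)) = 204363 / 701470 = 0.29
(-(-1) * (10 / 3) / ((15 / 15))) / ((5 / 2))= 4 / 3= 1.33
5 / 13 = 0.38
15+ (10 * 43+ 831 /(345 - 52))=131216 /293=447.84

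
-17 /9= -1.89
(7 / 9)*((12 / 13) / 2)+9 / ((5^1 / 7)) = 2527 / 195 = 12.96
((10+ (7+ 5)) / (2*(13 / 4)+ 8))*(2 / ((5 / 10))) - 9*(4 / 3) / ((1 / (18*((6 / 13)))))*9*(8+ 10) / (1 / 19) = -115681264 / 377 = -306846.85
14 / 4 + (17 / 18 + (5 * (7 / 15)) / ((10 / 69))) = 1849 / 90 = 20.54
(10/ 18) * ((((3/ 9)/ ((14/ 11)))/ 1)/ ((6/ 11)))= 605/ 2268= 0.27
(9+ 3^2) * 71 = 1278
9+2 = 11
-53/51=-1.04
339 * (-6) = -2034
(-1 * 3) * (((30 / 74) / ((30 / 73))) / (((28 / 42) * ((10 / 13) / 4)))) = -8541 / 370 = -23.08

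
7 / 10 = 0.70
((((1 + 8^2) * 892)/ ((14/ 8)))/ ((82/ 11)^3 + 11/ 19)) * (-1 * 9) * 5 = -3594.04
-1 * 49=-49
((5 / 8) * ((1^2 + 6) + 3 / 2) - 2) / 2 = 53 / 32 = 1.66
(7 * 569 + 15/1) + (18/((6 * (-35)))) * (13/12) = 559707/140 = 3997.91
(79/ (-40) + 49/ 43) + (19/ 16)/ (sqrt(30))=-1437/ 1720 + 19 * sqrt(30)/ 480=-0.62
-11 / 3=-3.67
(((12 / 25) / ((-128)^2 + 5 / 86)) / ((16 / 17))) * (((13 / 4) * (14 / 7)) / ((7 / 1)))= 28509 / 986320300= 0.00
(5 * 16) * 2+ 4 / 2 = 162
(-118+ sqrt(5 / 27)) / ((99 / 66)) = -236 / 3+ 2 * sqrt(15) / 27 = -78.38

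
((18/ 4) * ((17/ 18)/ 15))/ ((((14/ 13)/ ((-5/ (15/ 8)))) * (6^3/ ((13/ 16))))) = -2873/ 1088640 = -0.00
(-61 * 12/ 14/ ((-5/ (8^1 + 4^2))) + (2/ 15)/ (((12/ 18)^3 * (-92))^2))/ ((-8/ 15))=-7137391599/ 15167488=-470.57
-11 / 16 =-0.69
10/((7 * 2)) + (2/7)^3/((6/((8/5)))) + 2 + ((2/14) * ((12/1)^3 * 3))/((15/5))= 1284077/5145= 249.58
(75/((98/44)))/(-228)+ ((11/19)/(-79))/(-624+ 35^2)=-13057803/88405898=-0.15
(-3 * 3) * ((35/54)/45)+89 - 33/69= 109783/1242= 88.39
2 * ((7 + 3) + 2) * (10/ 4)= 60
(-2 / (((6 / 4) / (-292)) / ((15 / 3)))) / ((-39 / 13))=-5840 / 9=-648.89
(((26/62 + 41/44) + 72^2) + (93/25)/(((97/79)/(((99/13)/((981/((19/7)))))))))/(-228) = -170128676731297/7480469396400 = -22.74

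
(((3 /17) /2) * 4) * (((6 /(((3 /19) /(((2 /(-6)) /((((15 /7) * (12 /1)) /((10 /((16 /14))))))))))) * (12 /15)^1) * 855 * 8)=-141512 /17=-8324.24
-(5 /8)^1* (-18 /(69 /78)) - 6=309 /46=6.72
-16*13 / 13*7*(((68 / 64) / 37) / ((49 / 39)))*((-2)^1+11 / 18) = 5525 / 1554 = 3.56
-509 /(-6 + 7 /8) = 4072 /41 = 99.32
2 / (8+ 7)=2 / 15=0.13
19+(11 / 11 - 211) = -191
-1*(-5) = 5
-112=-112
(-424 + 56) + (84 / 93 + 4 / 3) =-34016 / 93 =-365.76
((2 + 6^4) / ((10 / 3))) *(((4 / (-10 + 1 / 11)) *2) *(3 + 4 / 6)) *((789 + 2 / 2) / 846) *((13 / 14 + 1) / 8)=-18611373 / 71722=-259.49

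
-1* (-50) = 50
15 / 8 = 1.88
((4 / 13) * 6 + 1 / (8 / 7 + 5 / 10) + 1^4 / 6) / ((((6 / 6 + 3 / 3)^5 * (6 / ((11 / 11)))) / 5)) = 23515 / 344448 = 0.07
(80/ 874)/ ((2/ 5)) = 100/ 437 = 0.23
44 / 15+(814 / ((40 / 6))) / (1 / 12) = 22022 / 15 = 1468.13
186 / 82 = 93 / 41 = 2.27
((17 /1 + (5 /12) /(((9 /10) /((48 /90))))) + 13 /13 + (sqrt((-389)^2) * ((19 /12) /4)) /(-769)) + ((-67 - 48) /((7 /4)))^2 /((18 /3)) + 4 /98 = 737.82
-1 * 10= -10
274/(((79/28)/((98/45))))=751856/3555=211.49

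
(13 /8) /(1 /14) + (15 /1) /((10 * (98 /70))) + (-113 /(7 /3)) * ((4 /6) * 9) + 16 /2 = -1035 /4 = -258.75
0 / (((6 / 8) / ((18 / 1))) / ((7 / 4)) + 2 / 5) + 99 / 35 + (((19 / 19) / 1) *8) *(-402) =-3213.17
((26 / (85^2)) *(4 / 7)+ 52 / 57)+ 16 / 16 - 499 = -1432986122 / 2882775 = -497.09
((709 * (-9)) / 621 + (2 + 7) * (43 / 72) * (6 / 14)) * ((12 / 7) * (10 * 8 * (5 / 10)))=-616060 / 1127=-546.64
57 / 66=19 / 22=0.86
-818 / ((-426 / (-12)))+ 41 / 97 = -155781 / 6887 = -22.62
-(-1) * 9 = 9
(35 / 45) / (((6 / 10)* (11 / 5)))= 175 / 297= 0.59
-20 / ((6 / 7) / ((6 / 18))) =-70 / 9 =-7.78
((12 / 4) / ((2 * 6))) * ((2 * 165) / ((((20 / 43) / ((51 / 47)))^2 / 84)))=3332809557 / 88360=37718.53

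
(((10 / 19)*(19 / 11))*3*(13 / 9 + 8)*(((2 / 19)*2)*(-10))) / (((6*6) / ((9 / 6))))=-4250 / 1881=-2.26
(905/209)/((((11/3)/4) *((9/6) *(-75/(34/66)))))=-0.02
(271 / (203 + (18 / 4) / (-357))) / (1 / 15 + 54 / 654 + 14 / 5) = 52727115 / 116477821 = 0.45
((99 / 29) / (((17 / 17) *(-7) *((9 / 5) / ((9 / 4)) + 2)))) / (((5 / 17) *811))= -1683 / 2304862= -0.00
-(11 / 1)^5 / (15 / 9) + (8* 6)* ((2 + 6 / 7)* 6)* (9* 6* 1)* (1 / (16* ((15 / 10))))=-94779.17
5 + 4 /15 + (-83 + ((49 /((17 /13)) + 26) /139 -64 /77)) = -213177101 /2729265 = -78.11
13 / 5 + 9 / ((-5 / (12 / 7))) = -17 / 35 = -0.49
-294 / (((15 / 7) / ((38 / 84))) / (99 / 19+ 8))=-12299 / 15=-819.93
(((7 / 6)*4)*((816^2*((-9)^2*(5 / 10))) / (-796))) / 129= -10487232 / 8557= -1225.57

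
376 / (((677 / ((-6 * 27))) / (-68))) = 4142016 / 677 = 6118.19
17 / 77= 0.22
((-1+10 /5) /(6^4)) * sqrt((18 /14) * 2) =sqrt(14) /3024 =0.00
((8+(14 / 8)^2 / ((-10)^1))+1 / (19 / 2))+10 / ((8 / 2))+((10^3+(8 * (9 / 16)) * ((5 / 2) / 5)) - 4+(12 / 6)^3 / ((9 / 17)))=28007341 / 27360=1023.66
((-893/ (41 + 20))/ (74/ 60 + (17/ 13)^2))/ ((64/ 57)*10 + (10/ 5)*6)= -129034035/ 602620586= -0.21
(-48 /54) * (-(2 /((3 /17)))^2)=9248 /81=114.17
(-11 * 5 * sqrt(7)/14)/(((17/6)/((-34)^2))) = -11220 * sqrt(7)/7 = -4240.76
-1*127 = -127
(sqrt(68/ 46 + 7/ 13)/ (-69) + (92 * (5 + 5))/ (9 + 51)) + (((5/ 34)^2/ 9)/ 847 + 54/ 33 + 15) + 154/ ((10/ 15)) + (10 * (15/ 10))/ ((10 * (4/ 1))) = 4641286007/ 17624376 - sqrt(20033)/ 6877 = 263.32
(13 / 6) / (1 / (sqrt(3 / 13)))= sqrt(39) / 6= 1.04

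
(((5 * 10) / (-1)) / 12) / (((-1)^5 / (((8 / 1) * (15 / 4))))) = 125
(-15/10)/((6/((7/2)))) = -7/8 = -0.88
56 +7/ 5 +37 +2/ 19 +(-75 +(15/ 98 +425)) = 4139769/ 9310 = 444.66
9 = 9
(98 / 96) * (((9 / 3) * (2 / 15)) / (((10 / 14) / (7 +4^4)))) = 90209 / 600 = 150.35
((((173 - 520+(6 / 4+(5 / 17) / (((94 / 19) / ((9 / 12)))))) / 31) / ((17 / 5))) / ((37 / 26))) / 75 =-28705963 / 934782060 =-0.03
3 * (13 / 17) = 39 / 17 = 2.29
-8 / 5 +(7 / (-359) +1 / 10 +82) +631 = 510843 / 718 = 711.48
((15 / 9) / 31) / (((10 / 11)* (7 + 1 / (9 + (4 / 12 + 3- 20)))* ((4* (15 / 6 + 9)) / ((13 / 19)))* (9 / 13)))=0.00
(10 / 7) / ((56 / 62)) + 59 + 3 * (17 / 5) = 34683 / 490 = 70.78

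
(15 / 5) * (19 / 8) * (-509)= -29013 / 8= -3626.62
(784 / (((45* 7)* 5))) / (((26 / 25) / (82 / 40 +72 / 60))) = 14 / 9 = 1.56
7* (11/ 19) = 77/ 19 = 4.05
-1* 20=-20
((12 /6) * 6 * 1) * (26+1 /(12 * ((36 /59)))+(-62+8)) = -12037 /36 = -334.36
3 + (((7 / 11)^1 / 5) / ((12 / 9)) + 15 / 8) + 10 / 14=17509 / 3080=5.68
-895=-895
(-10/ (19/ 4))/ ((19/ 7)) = -280/ 361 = -0.78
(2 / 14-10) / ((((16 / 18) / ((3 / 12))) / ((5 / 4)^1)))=-3105 / 896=-3.47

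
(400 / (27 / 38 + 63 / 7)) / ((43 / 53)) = 805600 / 15867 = 50.77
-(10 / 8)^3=-125 / 64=-1.95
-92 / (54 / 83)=-3818 / 27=-141.41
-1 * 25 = -25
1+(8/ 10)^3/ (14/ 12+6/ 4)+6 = 899/ 125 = 7.19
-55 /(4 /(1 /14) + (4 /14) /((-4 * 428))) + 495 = 165768185 /335551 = 494.02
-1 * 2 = -2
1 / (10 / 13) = 13 / 10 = 1.30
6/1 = 6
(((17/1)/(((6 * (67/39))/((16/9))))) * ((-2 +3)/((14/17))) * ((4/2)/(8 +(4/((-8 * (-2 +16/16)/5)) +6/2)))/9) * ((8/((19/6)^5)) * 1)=15388672/10451613879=0.00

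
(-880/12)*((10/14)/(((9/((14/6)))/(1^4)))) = -13.58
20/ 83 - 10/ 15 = -106/ 249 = -0.43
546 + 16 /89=48610 /89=546.18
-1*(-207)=207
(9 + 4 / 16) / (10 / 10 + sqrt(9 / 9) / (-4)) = 37 / 3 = 12.33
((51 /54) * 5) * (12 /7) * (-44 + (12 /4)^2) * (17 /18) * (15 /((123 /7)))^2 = -8850625 /45387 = -195.00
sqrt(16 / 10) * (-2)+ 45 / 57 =15 / 19- 4 * sqrt(10) / 5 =-1.74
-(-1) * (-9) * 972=-8748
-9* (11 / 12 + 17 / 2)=-339 / 4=-84.75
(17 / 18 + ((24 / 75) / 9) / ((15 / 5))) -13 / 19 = 6979 / 25650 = 0.27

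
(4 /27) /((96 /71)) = 71 /648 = 0.11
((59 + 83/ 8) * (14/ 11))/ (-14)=-555/ 88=-6.31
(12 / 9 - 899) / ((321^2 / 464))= -1249552 / 309123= -4.04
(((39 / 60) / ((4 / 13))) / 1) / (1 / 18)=1521 / 40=38.02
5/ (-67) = -5/ 67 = -0.07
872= 872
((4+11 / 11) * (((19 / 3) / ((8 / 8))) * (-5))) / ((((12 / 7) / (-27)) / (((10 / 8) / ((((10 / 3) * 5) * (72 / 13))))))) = 8645 / 256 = 33.77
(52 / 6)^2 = 676 / 9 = 75.11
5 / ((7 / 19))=95 / 7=13.57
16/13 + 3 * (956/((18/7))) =43546/39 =1116.56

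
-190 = -190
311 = 311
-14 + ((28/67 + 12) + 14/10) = -61/335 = -0.18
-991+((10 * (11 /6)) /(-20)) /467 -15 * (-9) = -4797035 /5604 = -856.00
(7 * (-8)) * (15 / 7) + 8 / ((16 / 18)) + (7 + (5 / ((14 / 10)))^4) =140921 / 2401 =58.69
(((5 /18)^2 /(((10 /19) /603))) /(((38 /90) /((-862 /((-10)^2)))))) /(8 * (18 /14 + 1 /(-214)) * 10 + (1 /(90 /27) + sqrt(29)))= -16.69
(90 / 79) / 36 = 5 / 158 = 0.03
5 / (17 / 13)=65 / 17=3.82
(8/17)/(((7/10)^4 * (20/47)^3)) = 25.44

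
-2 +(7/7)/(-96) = -193/96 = -2.01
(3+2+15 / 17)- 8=-36 / 17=-2.12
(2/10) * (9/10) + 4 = 209/50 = 4.18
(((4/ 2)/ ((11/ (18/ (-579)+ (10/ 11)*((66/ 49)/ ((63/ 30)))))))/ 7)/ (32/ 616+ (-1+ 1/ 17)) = -310607/ 19263909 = -0.02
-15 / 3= -5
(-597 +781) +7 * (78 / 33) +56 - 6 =2756 / 11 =250.55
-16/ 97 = -0.16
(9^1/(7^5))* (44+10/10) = 405/16807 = 0.02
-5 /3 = -1.67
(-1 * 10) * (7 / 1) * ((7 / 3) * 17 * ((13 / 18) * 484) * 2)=-52412360 / 27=-1941198.52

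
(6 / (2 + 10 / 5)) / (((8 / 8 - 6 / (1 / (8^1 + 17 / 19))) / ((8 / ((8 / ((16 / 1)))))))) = -0.46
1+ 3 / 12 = 5 / 4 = 1.25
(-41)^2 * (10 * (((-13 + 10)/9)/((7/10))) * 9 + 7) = -421931/7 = -60275.86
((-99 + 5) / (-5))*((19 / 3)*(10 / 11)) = 3572 / 33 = 108.24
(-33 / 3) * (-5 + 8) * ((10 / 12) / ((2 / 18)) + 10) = -1155 / 2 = -577.50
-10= -10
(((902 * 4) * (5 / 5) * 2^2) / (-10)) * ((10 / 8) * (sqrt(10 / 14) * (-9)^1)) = 13721.92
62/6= 31/3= 10.33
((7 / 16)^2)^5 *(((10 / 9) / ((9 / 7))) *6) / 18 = 9886633715 / 133590662774784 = 0.00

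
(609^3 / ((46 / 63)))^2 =202481269333433620929 / 2116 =95690580970431767.92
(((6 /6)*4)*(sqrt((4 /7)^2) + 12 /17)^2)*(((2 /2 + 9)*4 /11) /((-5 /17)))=-739328 /9163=-80.69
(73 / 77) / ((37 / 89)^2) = 578233 / 105413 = 5.49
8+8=16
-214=-214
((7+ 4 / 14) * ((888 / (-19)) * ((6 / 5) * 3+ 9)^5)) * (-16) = 102732494078592 / 59375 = 1730231479.22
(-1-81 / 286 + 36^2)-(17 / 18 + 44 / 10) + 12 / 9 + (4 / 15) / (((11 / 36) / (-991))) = 548047 / 1287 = 425.83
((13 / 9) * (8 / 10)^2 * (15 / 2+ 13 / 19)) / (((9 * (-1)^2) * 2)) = 16172 / 38475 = 0.42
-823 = -823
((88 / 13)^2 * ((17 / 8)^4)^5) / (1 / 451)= 221789172092164680119977768171 / 3044433348102455296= 72850723511.62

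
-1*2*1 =-2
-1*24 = -24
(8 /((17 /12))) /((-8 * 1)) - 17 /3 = -325 /51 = -6.37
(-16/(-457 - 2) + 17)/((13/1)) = 7819/5967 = 1.31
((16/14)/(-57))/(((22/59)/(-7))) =236/627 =0.38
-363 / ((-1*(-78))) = -121 / 26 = -4.65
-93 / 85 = -1.09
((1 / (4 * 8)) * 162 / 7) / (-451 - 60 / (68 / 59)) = -1377 / 957824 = -0.00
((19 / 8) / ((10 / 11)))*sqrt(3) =209*sqrt(3) / 80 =4.52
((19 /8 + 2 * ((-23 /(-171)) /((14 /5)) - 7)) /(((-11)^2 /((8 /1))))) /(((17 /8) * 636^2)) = -110401 /124495222698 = -0.00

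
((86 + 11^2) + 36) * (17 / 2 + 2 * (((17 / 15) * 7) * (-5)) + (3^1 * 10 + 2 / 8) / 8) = -521397 / 32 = -16293.66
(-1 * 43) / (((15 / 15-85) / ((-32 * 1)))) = -344 / 21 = -16.38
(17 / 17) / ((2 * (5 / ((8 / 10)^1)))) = 2 / 25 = 0.08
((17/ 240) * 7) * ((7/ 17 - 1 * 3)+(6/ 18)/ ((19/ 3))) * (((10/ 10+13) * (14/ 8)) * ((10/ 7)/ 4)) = -13377/ 1216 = -11.00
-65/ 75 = -13/ 15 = -0.87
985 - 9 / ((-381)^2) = 15887064 / 16129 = 985.00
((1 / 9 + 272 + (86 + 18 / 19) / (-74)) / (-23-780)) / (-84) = 1714213 / 426768804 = 0.00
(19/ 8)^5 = 2476099/ 32768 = 75.56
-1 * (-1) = 1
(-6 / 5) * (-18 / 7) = 108 / 35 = 3.09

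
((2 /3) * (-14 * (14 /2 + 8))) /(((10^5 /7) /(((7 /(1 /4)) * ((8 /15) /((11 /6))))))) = -2744 /34375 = -0.08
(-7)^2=49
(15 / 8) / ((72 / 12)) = 5 / 16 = 0.31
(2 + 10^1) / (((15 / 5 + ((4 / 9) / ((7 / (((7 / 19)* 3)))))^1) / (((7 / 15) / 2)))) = 114 / 125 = 0.91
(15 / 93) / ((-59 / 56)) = -280 / 1829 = -0.15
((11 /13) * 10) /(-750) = -11 /975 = -0.01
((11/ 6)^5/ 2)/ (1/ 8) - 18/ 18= 159107/ 1944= 81.85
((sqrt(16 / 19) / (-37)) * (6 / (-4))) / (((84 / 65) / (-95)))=-325 * sqrt(19) / 518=-2.73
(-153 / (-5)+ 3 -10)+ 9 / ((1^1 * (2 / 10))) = 343 / 5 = 68.60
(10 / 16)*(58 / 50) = 29 / 40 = 0.72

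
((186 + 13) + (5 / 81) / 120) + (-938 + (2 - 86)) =-823.00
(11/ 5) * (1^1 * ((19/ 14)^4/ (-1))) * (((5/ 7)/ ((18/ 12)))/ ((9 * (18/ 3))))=-1433531/ 21781872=-0.07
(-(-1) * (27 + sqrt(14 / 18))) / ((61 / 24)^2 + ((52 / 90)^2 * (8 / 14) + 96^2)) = 302400 * sqrt(7) / 8366788831 + 24494400 / 8366788831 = 0.00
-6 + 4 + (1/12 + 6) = 49/12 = 4.08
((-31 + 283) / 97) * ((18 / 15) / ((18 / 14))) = 1176 / 485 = 2.42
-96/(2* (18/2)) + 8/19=-280/57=-4.91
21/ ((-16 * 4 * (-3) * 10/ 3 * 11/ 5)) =21/ 1408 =0.01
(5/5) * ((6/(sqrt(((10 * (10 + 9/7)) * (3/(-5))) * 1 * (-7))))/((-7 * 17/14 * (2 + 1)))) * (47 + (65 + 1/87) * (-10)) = 104942 * sqrt(474)/350523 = 6.52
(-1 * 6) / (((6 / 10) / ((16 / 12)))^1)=-40 / 3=-13.33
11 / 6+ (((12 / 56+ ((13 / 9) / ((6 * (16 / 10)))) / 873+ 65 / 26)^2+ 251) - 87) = 1207102086531601 / 6969346562304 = 173.20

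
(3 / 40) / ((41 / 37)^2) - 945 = -63537693 / 67240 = -944.94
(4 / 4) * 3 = 3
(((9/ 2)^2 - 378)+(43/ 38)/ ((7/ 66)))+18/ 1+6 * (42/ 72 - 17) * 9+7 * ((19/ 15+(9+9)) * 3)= -2157209/ 2660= -810.98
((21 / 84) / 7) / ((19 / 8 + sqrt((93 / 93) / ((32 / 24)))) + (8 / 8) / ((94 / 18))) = 0.01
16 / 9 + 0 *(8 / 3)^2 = 16 / 9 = 1.78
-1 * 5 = -5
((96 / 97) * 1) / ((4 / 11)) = 264 / 97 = 2.72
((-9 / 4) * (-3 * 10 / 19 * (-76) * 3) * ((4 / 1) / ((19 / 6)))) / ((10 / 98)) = -190512 / 19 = -10026.95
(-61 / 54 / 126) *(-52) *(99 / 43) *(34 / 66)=13481 / 24381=0.55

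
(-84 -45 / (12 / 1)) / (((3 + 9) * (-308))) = 117 / 4928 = 0.02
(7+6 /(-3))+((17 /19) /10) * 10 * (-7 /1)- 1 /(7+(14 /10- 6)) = -383 /228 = -1.68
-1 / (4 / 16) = -4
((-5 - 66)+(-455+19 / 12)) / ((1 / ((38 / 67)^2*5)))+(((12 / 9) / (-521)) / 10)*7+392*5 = 13056634143 / 11693845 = 1116.54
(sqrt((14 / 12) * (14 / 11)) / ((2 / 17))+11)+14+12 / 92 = 119 * sqrt(33) / 66+578 / 23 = 35.49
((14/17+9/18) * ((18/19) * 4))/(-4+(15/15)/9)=-2916/2261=-1.29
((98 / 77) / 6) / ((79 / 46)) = 322 / 2607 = 0.12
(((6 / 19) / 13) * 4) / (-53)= -24 / 13091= -0.00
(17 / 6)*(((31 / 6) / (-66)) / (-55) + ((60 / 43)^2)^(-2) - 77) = -2045651022343 / 9408960000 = -217.42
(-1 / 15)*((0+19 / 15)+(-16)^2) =-17.15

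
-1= -1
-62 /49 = -1.27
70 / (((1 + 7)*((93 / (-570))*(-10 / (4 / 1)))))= 665 / 31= 21.45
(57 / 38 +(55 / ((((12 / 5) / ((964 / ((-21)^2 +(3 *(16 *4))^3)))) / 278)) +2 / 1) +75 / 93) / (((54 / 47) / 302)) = 48345171573613 / 35547368238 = 1360.02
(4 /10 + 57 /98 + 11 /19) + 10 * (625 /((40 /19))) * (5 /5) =55307183 /18620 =2970.31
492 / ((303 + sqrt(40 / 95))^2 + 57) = 4079144694 / 761645443393 - 2832444 * sqrt(38) / 761645443393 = 0.01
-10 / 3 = -3.33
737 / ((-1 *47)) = -737 / 47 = -15.68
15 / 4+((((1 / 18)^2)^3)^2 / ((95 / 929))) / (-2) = 3.75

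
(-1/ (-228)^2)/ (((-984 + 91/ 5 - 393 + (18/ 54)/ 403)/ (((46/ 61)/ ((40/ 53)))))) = 0.00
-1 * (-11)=11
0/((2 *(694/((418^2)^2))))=0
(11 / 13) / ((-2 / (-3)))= 33 / 26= 1.27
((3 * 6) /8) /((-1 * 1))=-9 /4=-2.25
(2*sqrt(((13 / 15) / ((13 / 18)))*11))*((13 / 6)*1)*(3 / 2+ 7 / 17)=169*sqrt(330) / 102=30.10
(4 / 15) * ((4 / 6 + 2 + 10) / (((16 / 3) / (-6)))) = -19 / 5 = -3.80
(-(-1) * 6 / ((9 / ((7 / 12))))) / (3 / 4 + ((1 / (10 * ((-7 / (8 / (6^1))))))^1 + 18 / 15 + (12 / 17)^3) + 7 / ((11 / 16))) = 0.03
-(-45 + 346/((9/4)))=-979/9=-108.78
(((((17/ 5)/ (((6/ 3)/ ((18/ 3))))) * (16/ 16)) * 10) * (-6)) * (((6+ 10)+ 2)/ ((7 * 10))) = -5508/ 35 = -157.37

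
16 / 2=8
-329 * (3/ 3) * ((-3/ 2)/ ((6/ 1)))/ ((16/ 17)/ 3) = 16779/ 64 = 262.17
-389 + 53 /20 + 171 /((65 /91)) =-2939 /20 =-146.95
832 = 832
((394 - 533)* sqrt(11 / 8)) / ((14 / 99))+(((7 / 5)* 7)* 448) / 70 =1568 / 25 - 13761* sqrt(22) / 56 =-1089.87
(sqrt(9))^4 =81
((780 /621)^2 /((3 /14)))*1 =7.36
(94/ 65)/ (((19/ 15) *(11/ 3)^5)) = 68526/ 39779597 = 0.00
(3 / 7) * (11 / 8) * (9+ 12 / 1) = 99 / 8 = 12.38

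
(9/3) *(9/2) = 27/2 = 13.50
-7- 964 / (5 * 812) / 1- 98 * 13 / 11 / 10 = -18.82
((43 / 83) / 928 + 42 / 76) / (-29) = -809569 / 42440224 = -0.02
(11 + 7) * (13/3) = 78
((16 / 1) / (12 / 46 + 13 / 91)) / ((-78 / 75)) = -6440 / 169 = -38.11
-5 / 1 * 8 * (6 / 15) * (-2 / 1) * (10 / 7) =320 / 7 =45.71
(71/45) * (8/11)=568/495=1.15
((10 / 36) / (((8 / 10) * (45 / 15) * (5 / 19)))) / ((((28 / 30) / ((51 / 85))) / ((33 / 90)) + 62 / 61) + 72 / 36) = 63745 / 1052064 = 0.06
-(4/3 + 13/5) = -3.93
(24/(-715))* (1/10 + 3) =-372/3575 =-0.10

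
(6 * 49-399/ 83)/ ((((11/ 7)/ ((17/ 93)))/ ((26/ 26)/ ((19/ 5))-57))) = -93307662/ 48887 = -1908.64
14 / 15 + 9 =149 / 15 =9.93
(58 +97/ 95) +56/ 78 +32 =339893/ 3705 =91.74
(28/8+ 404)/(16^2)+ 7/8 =1263/512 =2.47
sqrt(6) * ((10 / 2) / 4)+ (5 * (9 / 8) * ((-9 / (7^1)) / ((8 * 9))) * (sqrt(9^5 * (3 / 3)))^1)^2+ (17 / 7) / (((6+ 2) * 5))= 5 * sqrt(6) / 4+ 597932053 / 1003520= 598.90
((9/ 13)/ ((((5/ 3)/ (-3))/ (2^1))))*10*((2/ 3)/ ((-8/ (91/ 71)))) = 189/ 71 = 2.66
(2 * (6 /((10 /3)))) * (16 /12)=24 /5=4.80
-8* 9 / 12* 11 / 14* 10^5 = -3300000 / 7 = -471428.57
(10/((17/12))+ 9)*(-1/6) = -91/34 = -2.68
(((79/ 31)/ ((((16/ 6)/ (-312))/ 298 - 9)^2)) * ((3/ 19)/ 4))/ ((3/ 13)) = 312115045203/ 57997240892725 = 0.01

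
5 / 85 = 1 / 17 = 0.06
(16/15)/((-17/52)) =-832/255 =-3.26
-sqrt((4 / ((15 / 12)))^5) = -1024 * sqrt(5) / 125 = -18.32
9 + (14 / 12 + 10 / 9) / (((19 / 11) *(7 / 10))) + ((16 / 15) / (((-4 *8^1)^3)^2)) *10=437147140495 / 40164655104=10.88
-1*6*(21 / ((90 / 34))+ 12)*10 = -1196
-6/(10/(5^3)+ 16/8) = -75/26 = -2.88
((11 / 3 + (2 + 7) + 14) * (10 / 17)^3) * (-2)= -160000 / 14739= -10.86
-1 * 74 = -74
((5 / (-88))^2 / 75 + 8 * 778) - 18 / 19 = 2746905235 / 441408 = 6223.05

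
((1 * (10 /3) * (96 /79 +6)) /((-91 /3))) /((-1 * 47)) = 5700 /337883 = 0.02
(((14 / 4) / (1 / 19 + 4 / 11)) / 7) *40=4180 / 87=48.05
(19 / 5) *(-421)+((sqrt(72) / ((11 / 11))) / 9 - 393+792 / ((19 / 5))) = -169516 / 95+2 *sqrt(2) / 3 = -1783.44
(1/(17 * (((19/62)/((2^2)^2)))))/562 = 496/90763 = 0.01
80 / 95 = 16 / 19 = 0.84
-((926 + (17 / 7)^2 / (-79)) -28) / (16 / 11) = -38234559 / 61936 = -617.32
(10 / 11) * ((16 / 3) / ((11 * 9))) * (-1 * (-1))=0.05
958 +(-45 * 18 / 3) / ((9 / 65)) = -992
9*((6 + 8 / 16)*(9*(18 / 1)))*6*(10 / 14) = 284310 / 7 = 40615.71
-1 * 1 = -1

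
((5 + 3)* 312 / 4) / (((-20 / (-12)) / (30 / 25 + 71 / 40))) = 27846 / 25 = 1113.84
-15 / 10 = -3 / 2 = -1.50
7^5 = 16807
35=35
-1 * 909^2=-826281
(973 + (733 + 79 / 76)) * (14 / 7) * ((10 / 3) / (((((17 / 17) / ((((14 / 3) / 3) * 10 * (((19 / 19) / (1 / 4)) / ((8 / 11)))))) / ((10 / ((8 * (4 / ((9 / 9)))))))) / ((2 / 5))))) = 9249625 / 76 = 121705.59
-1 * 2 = -2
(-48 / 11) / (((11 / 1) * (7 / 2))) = -96 / 847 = -0.11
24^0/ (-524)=-1/ 524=-0.00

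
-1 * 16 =-16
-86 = -86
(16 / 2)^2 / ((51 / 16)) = 1024 / 51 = 20.08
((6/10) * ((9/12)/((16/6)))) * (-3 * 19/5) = -1539/800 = -1.92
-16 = -16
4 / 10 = 2 / 5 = 0.40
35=35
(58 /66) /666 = 29 /21978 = 0.00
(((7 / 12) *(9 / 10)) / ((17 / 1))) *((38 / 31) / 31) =399 / 326740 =0.00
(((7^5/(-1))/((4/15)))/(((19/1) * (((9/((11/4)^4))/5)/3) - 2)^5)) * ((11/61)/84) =277625001815060037546993921875/38843951921925465572004602368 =7.15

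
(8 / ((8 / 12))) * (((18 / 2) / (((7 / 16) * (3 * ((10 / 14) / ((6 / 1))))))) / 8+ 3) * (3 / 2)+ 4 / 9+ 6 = 8552 / 45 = 190.04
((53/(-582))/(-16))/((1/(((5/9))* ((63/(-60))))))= -371/111744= -0.00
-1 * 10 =-10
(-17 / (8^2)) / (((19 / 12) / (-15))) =765 / 304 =2.52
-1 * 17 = -17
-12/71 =-0.17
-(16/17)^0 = -1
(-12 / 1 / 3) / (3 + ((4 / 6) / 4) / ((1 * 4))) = -96 / 73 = -1.32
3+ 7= 10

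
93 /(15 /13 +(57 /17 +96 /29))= 198679 /16700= 11.90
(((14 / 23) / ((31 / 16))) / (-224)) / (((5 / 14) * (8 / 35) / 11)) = -0.19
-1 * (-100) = 100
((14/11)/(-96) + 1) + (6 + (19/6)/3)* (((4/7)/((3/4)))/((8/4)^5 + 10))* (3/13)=3076301/3027024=1.02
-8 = -8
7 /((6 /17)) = 119 /6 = 19.83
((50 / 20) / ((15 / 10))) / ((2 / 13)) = 65 / 6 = 10.83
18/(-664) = -9/332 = -0.03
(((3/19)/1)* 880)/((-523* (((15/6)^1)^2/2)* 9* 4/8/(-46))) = 129536/149055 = 0.87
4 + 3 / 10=43 / 10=4.30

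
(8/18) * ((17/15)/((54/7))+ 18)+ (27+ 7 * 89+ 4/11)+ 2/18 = 26404163/40095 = 658.54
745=745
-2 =-2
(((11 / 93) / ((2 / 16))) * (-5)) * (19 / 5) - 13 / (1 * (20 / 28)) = -36.18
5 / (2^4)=5 / 16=0.31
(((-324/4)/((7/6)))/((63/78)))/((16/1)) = -1053/196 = -5.37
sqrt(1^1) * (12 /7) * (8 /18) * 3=16 /7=2.29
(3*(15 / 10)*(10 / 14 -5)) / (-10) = 27 / 14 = 1.93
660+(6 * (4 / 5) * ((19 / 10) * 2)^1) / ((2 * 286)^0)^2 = 16956 / 25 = 678.24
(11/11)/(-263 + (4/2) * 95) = -1/73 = -0.01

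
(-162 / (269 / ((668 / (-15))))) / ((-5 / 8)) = -42.91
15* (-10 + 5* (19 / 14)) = -675 / 14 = -48.21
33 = 33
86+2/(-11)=944/11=85.82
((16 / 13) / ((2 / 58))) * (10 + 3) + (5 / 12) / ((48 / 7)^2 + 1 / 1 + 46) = 464.00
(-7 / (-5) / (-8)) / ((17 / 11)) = -77 / 680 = -0.11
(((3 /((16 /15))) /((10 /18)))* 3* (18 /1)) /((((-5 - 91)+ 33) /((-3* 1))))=729 /56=13.02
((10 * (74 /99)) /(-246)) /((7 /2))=-740 /85239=-0.01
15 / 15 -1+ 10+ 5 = 15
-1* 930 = -930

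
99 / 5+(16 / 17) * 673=653.21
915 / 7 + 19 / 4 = 3793 / 28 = 135.46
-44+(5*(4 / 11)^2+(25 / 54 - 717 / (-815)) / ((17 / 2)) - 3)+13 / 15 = -410223059 / 9052857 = -45.31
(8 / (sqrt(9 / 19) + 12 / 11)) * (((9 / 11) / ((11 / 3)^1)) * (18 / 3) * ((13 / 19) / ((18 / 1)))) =416 / 671 -104 * sqrt(19) / 1159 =0.23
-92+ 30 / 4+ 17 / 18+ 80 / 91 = -67712 / 819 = -82.68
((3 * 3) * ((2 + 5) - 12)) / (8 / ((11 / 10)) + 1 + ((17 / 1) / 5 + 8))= -2475 / 1082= -2.29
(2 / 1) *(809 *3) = 4854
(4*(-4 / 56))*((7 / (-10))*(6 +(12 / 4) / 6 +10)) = 33 / 10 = 3.30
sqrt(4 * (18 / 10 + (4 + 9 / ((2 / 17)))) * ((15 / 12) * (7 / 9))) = sqrt(11522) / 6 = 17.89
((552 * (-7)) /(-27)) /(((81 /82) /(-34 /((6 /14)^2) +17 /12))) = -174609652 /6561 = -26613.27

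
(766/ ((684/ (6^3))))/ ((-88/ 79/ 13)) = -1180023/ 418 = -2823.02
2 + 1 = 3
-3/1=-3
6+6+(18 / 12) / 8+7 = 307 / 16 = 19.19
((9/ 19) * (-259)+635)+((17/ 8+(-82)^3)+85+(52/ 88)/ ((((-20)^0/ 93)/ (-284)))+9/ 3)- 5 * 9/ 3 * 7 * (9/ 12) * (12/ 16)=-1894147647/ 3344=-566431.71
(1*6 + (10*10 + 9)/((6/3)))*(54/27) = 121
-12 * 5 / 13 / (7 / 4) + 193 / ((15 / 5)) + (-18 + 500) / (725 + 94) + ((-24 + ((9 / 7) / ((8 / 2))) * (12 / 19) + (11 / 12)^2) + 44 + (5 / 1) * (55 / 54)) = 88.42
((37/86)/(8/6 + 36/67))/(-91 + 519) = 7437/13839808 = 0.00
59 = 59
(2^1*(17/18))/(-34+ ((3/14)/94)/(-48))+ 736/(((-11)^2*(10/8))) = 3750411584/779620545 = 4.81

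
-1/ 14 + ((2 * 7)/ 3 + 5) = 9.60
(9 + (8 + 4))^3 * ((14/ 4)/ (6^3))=2401/ 16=150.06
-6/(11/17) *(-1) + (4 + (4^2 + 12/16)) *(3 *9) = 25059/44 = 569.52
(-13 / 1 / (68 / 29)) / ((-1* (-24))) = -0.23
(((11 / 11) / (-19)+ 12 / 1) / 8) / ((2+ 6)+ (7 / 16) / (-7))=454 / 2413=0.19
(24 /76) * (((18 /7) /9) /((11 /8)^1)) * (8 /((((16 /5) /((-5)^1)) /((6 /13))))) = -7200 /19019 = -0.38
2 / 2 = 1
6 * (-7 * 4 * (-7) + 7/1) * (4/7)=696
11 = 11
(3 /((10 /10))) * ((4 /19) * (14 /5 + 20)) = 72 /5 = 14.40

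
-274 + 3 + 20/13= -3503/13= -269.46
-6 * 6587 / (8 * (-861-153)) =6587 / 1352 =4.87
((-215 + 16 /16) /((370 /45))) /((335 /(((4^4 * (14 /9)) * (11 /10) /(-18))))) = 1054592 /557775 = 1.89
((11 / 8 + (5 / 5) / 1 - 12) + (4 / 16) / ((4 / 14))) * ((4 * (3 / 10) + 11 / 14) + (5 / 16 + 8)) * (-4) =5767 / 16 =360.44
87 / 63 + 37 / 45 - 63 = -19151 / 315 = -60.80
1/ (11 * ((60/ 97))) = 0.15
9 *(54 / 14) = 243 / 7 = 34.71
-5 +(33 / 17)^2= -356 / 289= -1.23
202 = 202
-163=-163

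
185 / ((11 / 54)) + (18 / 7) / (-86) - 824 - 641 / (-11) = 471568 / 3311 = 142.42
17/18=0.94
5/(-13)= -5/13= -0.38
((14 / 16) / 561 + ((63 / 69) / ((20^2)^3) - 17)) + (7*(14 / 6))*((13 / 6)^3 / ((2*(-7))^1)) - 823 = -851.86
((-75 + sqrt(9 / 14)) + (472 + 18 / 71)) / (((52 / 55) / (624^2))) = 617760 * sqrt(14) / 7 + 11615947200 / 71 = 163935096.75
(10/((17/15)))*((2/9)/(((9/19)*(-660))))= -95/15147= -0.01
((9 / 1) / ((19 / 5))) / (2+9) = 45 / 209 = 0.22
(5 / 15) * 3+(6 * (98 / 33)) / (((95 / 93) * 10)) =14339 / 5225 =2.74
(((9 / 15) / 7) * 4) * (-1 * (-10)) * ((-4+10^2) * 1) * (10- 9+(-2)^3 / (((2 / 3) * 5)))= -2304 / 5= -460.80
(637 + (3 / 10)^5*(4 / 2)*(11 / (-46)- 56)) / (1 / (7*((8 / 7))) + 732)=1464471359 / 1683887500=0.87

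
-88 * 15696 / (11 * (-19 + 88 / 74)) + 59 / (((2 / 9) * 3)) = 9408675 / 1318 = 7138.60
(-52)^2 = 2704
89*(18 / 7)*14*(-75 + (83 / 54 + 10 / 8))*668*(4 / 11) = -168605872 / 3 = -56201957.33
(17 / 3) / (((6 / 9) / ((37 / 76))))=4.14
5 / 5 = 1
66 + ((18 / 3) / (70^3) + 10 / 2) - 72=-171497 / 171500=-1.00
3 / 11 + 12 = 135 / 11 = 12.27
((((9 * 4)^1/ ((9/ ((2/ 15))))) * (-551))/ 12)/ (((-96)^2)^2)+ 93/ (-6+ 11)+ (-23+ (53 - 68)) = -7414795579/ 382205952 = -19.40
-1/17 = -0.06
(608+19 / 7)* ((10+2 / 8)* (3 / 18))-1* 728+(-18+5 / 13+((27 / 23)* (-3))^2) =310.09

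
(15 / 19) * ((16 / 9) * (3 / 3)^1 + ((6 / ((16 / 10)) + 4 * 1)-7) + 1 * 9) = 2075 / 228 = 9.10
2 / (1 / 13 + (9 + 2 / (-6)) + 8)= 78 / 653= 0.12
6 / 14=3 / 7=0.43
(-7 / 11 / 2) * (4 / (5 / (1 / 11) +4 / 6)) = -42 / 1837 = -0.02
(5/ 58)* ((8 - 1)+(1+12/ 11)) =250/ 319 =0.78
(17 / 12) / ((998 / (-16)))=-34 / 1497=-0.02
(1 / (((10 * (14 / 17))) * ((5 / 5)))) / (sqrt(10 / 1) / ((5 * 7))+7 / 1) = 833 / 48012 - 17 * sqrt(10) / 240060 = 0.02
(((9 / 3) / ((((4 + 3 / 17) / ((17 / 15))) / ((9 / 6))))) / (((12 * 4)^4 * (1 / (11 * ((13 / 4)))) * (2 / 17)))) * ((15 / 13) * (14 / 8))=0.00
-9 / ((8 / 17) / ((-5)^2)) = -3825 / 8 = -478.12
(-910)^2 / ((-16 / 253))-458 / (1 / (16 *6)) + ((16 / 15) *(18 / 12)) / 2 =-262765969 / 20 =-13138298.45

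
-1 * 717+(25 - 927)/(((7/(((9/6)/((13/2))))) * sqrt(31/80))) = -717 - 10824 * sqrt(155)/2821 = -764.77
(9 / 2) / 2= 9 / 4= 2.25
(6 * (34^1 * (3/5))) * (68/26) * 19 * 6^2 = 14232672/65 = 218964.18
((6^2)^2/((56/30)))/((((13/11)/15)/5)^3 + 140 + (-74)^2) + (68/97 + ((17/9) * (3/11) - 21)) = -1389185993895983812/70659841551478179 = -19.66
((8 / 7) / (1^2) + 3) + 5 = 64 / 7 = 9.14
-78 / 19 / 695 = -78 / 13205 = -0.01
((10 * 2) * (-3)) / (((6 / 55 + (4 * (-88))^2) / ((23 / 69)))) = -0.00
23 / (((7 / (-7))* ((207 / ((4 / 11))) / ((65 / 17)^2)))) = -16900 / 28611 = -0.59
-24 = -24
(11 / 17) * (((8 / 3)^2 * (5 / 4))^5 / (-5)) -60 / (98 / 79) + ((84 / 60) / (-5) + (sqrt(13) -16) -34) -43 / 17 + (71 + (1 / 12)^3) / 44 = -25212797772424429 / 3462822316800 + sqrt(13) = -7277.39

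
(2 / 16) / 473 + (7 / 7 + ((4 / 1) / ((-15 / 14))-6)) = -495689 / 56760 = -8.73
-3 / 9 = -1 / 3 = -0.33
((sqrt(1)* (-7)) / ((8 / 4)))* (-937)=6559 / 2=3279.50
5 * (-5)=-25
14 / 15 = 0.93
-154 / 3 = -51.33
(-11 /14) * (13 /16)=-143 /224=-0.64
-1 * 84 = -84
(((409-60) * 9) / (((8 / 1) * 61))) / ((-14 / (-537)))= 1686717 / 6832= 246.88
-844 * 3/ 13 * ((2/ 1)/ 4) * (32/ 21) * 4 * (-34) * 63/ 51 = 324096/ 13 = 24930.46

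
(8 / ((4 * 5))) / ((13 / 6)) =0.18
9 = 9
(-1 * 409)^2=167281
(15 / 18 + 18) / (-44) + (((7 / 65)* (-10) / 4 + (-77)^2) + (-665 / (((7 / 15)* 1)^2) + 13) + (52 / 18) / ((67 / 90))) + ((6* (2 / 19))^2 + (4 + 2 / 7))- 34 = 1663190307379 / 581068488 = 2862.30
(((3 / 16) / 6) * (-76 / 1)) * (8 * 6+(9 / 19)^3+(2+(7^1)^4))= -8406069 / 1444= -5821.38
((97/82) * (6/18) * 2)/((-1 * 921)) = -97/113283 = -0.00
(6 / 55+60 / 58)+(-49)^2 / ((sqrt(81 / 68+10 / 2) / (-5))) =1824 / 1595 - 24010 * sqrt(7157) / 421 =-4823.61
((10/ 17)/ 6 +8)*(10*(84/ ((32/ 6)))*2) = 43365/ 17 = 2550.88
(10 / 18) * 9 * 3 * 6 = 90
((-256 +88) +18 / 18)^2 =27889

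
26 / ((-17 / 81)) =-123.88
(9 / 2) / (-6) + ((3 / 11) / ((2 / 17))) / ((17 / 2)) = -21 / 44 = -0.48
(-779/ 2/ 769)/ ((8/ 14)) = -5453/ 6152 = -0.89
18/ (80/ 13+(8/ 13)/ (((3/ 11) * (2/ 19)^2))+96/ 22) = 3861/ 45937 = 0.08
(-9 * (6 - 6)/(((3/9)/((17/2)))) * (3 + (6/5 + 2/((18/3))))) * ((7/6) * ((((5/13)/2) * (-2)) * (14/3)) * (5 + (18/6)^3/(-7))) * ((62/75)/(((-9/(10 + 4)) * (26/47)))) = 0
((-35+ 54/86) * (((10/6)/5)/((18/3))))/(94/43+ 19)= -739/8199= -0.09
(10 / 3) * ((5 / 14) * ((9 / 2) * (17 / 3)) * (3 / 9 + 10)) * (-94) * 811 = -502191475 / 21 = -23913879.76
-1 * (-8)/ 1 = 8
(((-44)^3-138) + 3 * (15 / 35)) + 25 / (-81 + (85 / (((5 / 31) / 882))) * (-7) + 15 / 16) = -4441834695115 / 52060449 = -85320.71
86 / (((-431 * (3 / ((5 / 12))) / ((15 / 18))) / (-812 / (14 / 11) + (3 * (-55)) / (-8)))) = 5309425 / 372384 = 14.26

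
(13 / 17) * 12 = 156 / 17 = 9.18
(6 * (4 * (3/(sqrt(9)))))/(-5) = -24/5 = -4.80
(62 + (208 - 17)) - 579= -326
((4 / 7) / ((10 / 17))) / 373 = 34 / 13055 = 0.00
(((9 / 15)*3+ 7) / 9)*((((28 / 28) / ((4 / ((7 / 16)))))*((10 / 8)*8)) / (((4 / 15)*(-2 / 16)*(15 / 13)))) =-1001 / 36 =-27.81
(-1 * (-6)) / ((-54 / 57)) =-19 / 3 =-6.33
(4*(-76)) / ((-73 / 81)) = 24624 / 73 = 337.32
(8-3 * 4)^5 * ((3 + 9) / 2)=-6144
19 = 19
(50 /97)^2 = 0.27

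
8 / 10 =4 / 5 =0.80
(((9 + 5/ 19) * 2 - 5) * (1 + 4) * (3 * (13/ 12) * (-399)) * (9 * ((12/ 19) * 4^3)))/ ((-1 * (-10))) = -60619104/ 19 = -3190479.16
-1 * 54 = -54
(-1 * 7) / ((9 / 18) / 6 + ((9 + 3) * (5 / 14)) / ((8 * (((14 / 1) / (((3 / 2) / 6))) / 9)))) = -32928 / 797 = -41.31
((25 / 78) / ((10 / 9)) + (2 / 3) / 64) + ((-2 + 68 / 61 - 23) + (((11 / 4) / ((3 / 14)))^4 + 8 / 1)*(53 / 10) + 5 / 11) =4063524257779 / 28262520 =143777.85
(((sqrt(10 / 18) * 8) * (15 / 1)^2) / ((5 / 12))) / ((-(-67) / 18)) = 25920 * sqrt(5) / 67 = 865.06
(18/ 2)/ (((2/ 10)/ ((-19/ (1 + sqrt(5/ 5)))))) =-427.50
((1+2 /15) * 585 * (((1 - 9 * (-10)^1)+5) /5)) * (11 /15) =233376 /25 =9335.04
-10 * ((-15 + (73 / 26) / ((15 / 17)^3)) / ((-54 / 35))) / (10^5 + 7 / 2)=-6703207 / 9477331695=-0.00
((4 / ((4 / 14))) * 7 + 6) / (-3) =-104 / 3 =-34.67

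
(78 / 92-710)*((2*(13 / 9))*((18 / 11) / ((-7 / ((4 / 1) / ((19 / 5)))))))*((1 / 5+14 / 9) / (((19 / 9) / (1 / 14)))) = 134007068 / 4475317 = 29.94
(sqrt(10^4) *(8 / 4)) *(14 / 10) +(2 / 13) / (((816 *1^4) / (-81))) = 495013 / 1768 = 279.98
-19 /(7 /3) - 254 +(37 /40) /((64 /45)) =-937189 /3584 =-261.49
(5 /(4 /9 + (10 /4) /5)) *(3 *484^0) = 270 /17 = 15.88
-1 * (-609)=609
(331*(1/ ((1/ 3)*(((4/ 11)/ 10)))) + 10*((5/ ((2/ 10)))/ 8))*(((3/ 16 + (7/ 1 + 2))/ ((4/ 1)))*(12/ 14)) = 6889365/ 128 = 53823.16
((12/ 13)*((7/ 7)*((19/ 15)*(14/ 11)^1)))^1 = 1064/ 715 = 1.49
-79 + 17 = -62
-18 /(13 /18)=-324 /13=-24.92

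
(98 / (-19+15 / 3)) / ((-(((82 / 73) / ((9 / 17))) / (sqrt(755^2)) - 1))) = -496035 / 70663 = -7.02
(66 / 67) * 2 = 132 / 67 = 1.97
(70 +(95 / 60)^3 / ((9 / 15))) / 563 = 397175 / 2918592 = 0.14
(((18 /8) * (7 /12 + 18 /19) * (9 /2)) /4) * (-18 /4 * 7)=-593649 /4864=-122.05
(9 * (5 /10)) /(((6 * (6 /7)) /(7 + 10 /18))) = 119 /18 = 6.61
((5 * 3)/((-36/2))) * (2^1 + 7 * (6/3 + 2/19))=-13.95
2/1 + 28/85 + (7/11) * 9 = 7533/935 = 8.06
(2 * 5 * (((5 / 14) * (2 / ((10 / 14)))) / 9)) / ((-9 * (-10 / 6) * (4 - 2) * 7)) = 1 / 189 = 0.01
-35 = -35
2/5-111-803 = -4568/5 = -913.60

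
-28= -28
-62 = -62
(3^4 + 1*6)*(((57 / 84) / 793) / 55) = 0.00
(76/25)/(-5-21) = -38/325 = -0.12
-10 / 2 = -5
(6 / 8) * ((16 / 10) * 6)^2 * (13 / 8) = 2808 / 25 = 112.32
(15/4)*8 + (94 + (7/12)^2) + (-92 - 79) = -6719/144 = -46.66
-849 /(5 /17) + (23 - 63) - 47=-14868 /5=-2973.60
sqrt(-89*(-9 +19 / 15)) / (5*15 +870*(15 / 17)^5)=2839714*sqrt(38715) / 11507182875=0.05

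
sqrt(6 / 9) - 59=-59 + sqrt(6) / 3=-58.18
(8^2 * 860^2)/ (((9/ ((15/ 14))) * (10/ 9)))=35500800/ 7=5071542.86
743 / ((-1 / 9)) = -6687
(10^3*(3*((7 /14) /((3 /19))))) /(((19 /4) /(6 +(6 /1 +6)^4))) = 41484000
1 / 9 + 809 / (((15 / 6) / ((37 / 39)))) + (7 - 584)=-157882 / 585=-269.88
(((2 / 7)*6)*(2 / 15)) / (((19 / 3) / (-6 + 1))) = -24 / 133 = -0.18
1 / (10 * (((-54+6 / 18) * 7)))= -3 / 11270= -0.00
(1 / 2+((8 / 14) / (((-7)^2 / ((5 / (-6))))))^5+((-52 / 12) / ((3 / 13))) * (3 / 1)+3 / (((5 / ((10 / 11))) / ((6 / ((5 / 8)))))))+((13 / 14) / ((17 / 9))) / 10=-43619513387629889845 / 862935770293279452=-50.55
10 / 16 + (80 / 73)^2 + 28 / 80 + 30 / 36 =1924393 / 639480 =3.01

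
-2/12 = -1/6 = -0.17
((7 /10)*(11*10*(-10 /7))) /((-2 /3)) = 165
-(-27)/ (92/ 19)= 513/ 92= 5.58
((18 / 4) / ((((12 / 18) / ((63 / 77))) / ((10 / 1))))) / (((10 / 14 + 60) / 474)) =431.16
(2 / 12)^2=1 / 36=0.03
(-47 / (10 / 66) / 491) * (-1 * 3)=1.90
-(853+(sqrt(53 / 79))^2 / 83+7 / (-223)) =-852.98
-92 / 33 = -2.79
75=75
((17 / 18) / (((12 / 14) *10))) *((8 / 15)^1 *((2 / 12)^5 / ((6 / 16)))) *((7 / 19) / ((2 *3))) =833 / 673158600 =0.00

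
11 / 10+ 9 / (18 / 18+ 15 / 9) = 179 / 40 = 4.48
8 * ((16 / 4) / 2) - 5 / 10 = 31 / 2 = 15.50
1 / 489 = 0.00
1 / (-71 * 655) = -1 / 46505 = -0.00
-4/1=-4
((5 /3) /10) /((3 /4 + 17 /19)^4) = 16681088 /732421875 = 0.02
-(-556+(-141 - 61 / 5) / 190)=264483 / 475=556.81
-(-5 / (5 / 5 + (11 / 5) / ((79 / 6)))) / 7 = 0.61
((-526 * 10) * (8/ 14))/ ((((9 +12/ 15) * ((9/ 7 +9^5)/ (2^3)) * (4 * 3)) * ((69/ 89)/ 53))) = -124057100/ 524078667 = -0.24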